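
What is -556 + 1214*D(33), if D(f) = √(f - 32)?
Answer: 658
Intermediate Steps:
D(f) = √(-32 + f)
-556 + 1214*D(33) = -556 + 1214*√(-32 + 33) = -556 + 1214*√1 = -556 + 1214*1 = -556 + 1214 = 658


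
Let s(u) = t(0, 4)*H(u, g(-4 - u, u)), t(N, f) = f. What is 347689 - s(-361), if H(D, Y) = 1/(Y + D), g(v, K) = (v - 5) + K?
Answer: 64322467/185 ≈ 3.4769e+5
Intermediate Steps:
g(v, K) = -5 + K + v (g(v, K) = (-5 + v) + K = -5 + K + v)
H(D, Y) = 1/(D + Y)
s(u) = 4/(-9 + u) (s(u) = 4/(u + (-5 + u + (-4 - u))) = 4/(u - 9) = 4/(-9 + u))
347689 - s(-361) = 347689 - 4/(-9 - 361) = 347689 - 4/(-370) = 347689 - 4*(-1)/370 = 347689 - 1*(-2/185) = 347689 + 2/185 = 64322467/185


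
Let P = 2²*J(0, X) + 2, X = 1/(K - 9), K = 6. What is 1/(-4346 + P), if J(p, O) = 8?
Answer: -1/4312 ≈ -0.00023191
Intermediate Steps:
X = -⅓ (X = 1/(6 - 9) = 1/(-3) = -⅓ ≈ -0.33333)
P = 34 (P = 2²*8 + 2 = 4*8 + 2 = 32 + 2 = 34)
1/(-4346 + P) = 1/(-4346 + 34) = 1/(-4312) = -1/4312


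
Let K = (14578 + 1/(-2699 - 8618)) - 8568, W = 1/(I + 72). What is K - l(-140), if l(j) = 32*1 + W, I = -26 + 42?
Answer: 5953454883/995896 ≈ 5978.0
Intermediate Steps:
I = 16
W = 1/88 (W = 1/(16 + 72) = 1/88 ≈ 0.011364)
l(j) = 2817/88 (l(j) = 32*1 + 1/88 = 32 + 1/88 = 2817/88)
K = 68015169/11317 (K = (14578 + 1/(-11317)) - 8568 = (14578 - 1/11317) - 8568 = 164979225/11317 - 8568 = 68015169/11317 ≈ 6010.0)
K - l(-140) = 68015169/11317 - 1*2817/88 = 68015169/11317 - 2817/88 = 5953454883/995896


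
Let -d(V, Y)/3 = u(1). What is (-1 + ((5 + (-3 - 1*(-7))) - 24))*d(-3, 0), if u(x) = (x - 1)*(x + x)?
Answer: 0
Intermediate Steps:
u(x) = 2*x*(-1 + x) (u(x) = (-1 + x)*(2*x) = 2*x*(-1 + x))
d(V, Y) = 0 (d(V, Y) = -6*(-1 + 1) = -6*0 = -3*0 = 0)
(-1 + ((5 + (-3 - 1*(-7))) - 24))*d(-3, 0) = (-1 + ((5 + (-3 - 1*(-7))) - 24))*0 = (-1 + ((5 + (-3 + 7)) - 24))*0 = (-1 + ((5 + 4) - 24))*0 = (-1 + (9 - 24))*0 = (-1 - 15)*0 = -16*0 = 0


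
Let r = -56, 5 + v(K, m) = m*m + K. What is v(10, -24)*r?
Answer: -32536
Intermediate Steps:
v(K, m) = -5 + K + m**2 (v(K, m) = -5 + (m*m + K) = -5 + (m**2 + K) = -5 + (K + m**2) = -5 + K + m**2)
v(10, -24)*r = (-5 + 10 + (-24)**2)*(-56) = (-5 + 10 + 576)*(-56) = 581*(-56) = -32536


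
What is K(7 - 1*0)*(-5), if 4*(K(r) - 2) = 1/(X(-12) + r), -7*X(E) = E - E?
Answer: -285/28 ≈ -10.179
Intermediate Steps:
X(E) = 0 (X(E) = -(E - E)/7 = -⅐*0 = 0)
K(r) = 2 + 1/(4*r) (K(r) = 2 + 1/(4*(0 + r)) = 2 + 1/(4*r))
K(7 - 1*0)*(-5) = (2 + 1/(4*(7 - 1*0)))*(-5) = (2 + 1/(4*(7 + 0)))*(-5) = (2 + (¼)/7)*(-5) = (2 + (¼)*(⅐))*(-5) = (2 + 1/28)*(-5) = (57/28)*(-5) = -285/28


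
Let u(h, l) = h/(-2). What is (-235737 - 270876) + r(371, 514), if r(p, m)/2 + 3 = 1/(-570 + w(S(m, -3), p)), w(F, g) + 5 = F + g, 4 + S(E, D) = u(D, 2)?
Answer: -209233651/413 ≈ -5.0662e+5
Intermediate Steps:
u(h, l) = -h/2 (u(h, l) = h*(-½) = -h/2)
S(E, D) = -4 - D/2
w(F, g) = -5 + F + g (w(F, g) = -5 + (F + g) = -5 + F + g)
r(p, m) = -6 + 2/(-1155/2 + p) (r(p, m) = -6 + 2/(-570 + (-5 + (-4 - ½*(-3)) + p)) = -6 + 2/(-570 + (-5 + (-4 + 3/2) + p)) = -6 + 2/(-570 + (-5 - 5/2 + p)) = -6 + 2/(-570 + (-15/2 + p)) = -6 + 2/(-1155/2 + p))
(-235737 - 270876) + r(371, 514) = (-235737 - 270876) + 2*(3467 - 6*371)/(-1155 + 2*371) = -506613 + 2*(3467 - 2226)/(-1155 + 742) = -506613 + 2*1241/(-413) = -506613 + 2*(-1/413)*1241 = -506613 - 2482/413 = -209233651/413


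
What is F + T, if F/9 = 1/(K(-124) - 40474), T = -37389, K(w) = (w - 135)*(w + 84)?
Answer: -125103595/3346 ≈ -37389.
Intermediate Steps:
K(w) = (-135 + w)*(84 + w)
F = -1/3346 (F = 9/((-11340 + (-124)**2 - 51*(-124)) - 40474) = 9/((-11340 + 15376 + 6324) - 40474) = 9/(10360 - 40474) = 9/(-30114) = 9*(-1/30114) = -1/3346 ≈ -0.00029886)
F + T = -1/3346 - 37389 = -125103595/3346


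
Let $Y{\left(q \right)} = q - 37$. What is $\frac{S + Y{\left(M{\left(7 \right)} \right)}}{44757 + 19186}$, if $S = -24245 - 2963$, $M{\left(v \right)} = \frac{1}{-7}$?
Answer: $- \frac{190716}{447601} \approx -0.42608$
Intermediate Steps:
$M{\left(v \right)} = - \frac{1}{7}$
$Y{\left(q \right)} = -37 + q$
$S = -27208$ ($S = -24245 - 2963 = -27208$)
$\frac{S + Y{\left(M{\left(7 \right)} \right)}}{44757 + 19186} = \frac{-27208 - \frac{260}{7}}{44757 + 19186} = \frac{-27208 - \frac{260}{7}}{63943} = \left(- \frac{190716}{7}\right) \frac{1}{63943} = - \frac{190716}{447601}$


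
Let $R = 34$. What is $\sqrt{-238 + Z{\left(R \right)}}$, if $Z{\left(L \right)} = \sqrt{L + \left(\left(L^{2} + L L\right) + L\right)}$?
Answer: $\sqrt{-238 + 2 \sqrt{595}} \approx 13.756 i$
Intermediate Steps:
$Z{\left(L \right)} = \sqrt{2 L + 2 L^{2}}$ ($Z{\left(L \right)} = \sqrt{L + \left(\left(L^{2} + L^{2}\right) + L\right)} = \sqrt{L + \left(2 L^{2} + L\right)} = \sqrt{L + \left(L + 2 L^{2}\right)} = \sqrt{2 L + 2 L^{2}}$)
$\sqrt{-238 + Z{\left(R \right)}} = \sqrt{-238 + \sqrt{2} \sqrt{34 \left(1 + 34\right)}} = \sqrt{-238 + \sqrt{2} \sqrt{34 \cdot 35}} = \sqrt{-238 + \sqrt{2} \sqrt{1190}} = \sqrt{-238 + 2 \sqrt{595}}$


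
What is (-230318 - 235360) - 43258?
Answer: -508936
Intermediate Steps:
(-230318 - 235360) - 43258 = -465678 - 43258 = -508936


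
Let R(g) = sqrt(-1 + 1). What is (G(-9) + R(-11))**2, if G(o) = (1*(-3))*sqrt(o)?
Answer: -81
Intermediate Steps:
R(g) = 0 (R(g) = sqrt(0) = 0)
G(o) = -3*sqrt(o)
(G(-9) + R(-11))**2 = (-9*I + 0)**2 = (-9*I)**2 = -81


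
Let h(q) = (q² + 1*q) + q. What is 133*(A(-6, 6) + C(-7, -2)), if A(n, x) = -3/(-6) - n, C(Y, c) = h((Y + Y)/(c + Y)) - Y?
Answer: 410039/162 ≈ 2531.1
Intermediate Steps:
h(q) = q² + 2*q (h(q) = (q² + q) + q = (q + q²) + q = q² + 2*q)
C(Y, c) = -Y + 2*Y*(2 + 2*Y/(Y + c))/(Y + c) (C(Y, c) = ((Y + Y)/(c + Y))*(2 + (Y + Y)/(c + Y)) - Y = ((2*Y)/(Y + c))*(2 + (2*Y)/(Y + c)) - Y = (2*Y/(Y + c))*(2 + 2*Y/(Y + c)) - Y = 2*Y*(2 + 2*Y/(Y + c))/(Y + c) - Y = -Y + 2*Y*(2 + 2*Y/(Y + c))/(Y + c))
A(n, x) = ½ - n (A(n, x) = -3*(-⅙) - n = ½ - n)
133*(A(-6, 6) + C(-7, -2)) = 133*((½ - 1*(-6)) - 7*(-(-7 - 2)² + 4*(-2) + 8*(-7))/(-7 - 2)²) = 133*((½ + 6) - 7*(-1*(-9)² - 8 - 56)/(-9)²) = 133*(13/2 - 7*1/81*(-1*81 - 8 - 56)) = 133*(13/2 - 7*1/81*(-81 - 8 - 56)) = 133*(13/2 - 7*1/81*(-145)) = 133*(13/2 + 1015/81) = 133*(3083/162) = 410039/162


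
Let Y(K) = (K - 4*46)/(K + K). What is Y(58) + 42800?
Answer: 2482337/58 ≈ 42799.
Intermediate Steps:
Y(K) = (-184 + K)/(2*K) (Y(K) = (K - 184)/((2*K)) = (-184 + K)*(1/(2*K)) = (-184 + K)/(2*K))
Y(58) + 42800 = (½)*(-184 + 58)/58 + 42800 = (½)*(1/58)*(-126) + 42800 = -63/58 + 42800 = 2482337/58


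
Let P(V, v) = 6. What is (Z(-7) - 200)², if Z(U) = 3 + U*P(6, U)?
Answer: 57121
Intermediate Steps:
Z(U) = 3 + 6*U (Z(U) = 3 + U*6 = 3 + 6*U)
(Z(-7) - 200)² = ((3 + 6*(-7)) - 200)² = ((3 - 42) - 200)² = (-39 - 200)² = (-239)² = 57121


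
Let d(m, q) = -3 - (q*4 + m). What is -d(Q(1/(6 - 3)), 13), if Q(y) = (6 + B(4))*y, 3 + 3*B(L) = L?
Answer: 514/9 ≈ 57.111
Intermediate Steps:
B(L) = -1 + L/3
Q(y) = 19*y/3 (Q(y) = (6 + (-1 + (1/3)*4))*y = (6 + (-1 + 4/3))*y = (6 + 1/3)*y = 19*y/3)
d(m, q) = -3 - m - 4*q (d(m, q) = -3 - (4*q + m) = -3 - (m + 4*q) = -3 + (-m - 4*q) = -3 - m - 4*q)
-d(Q(1/(6 - 3)), 13) = -(-3 - 19/(3*(6 - 3)) - 4*13) = -(-3 - 19/(3*3) - 52) = -(-3 - 1*19/9 - 52) = -(-3 - 19/9 - 52) = -1*(-514/9) = 514/9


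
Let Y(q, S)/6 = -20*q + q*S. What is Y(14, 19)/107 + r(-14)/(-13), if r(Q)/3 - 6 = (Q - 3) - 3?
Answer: 3402/1391 ≈ 2.4457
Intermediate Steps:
Y(q, S) = -120*q + 6*S*q (Y(q, S) = 6*(-20*q + q*S) = 6*(-20*q + S*q) = -120*q + 6*S*q)
r(Q) = 3*Q (r(Q) = 18 + 3*((Q - 3) - 3) = 18 + 3*((-3 + Q) - 3) = 18 + 3*(-6 + Q) = 18 + (-18 + 3*Q) = 3*Q)
Y(14, 19)/107 + r(-14)/(-13) = (6*14*(-20 + 19))/107 + (3*(-14))/(-13) = (6*14*(-1))*(1/107) - 42*(-1/13) = -84*1/107 + 42/13 = -84/107 + 42/13 = 3402/1391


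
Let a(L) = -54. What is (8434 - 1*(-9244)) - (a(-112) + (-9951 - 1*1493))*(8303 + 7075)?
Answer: 176833922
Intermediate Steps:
(8434 - 1*(-9244)) - (a(-112) + (-9951 - 1*1493))*(8303 + 7075) = (8434 - 1*(-9244)) - (-54 + (-9951 - 1*1493))*(8303 + 7075) = (8434 + 9244) - (-54 + (-9951 - 1493))*15378 = 17678 - (-54 - 11444)*15378 = 17678 - (-11498)*15378 = 17678 - 1*(-176816244) = 17678 + 176816244 = 176833922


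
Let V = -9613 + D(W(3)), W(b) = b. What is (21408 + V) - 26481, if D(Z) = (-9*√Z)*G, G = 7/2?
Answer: -14686 - 63*√3/2 ≈ -14741.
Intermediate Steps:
G = 7/2 (G = 7*(½) = 7/2 ≈ 3.5000)
D(Z) = -63*√Z/2 (D(Z) = -9*√Z*(7/2) = -63*√Z/2)
V = -9613 - 63*√3/2 ≈ -9667.6
(21408 + V) - 26481 = (21408 + (-9613 - 63*√3/2)) - 26481 = (11795 - 63*√3/2) - 26481 = -14686 - 63*√3/2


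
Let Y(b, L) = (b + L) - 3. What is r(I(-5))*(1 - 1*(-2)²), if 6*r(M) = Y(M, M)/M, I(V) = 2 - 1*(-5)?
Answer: -11/14 ≈ -0.78571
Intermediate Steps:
I(V) = 7 (I(V) = 2 + 5 = 7)
Y(b, L) = -3 + L + b (Y(b, L) = (L + b) - 3 = -3 + L + b)
r(M) = (-3 + 2*M)/(6*M) (r(M) = ((-3 + M + M)/M)/6 = ((-3 + 2*M)/M)/6 = (-3 + 2*M)/(6*M))
r(I(-5))*(1 - 1*(-2)²) = ((⅙)*(-3 + 2*7)/7)*(1 - 1*(-2)²) = ((⅙)*(⅐)*(-3 + 14))*(1 - 1*4) = ((⅙)*(⅐)*11)*(1 - 4) = (11/42)*(-3) = -11/14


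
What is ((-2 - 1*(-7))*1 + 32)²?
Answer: 1369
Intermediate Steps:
((-2 - 1*(-7))*1 + 32)² = ((-2 + 7)*1 + 32)² = (5*1 + 32)² = (5 + 32)² = 37² = 1369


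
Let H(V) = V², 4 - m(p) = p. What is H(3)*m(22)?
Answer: -162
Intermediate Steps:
m(p) = 4 - p
H(3)*m(22) = 3²*(4 - 1*22) = 9*(4 - 22) = 9*(-18) = -162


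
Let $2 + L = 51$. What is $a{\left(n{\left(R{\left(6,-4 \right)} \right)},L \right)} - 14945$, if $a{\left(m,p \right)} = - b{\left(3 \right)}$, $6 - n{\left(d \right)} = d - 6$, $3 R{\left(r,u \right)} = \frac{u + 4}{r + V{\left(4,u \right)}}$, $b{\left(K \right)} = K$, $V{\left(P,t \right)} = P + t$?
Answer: $-14948$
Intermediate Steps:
$L = 49$ ($L = -2 + 51 = 49$)
$R{\left(r,u \right)} = \frac{4 + u}{3 \left(4 + r + u\right)}$ ($R{\left(r,u \right)} = \frac{\left(u + 4\right) \frac{1}{r + \left(4 + u\right)}}{3} = \frac{\left(4 + u\right) \frac{1}{4 + r + u}}{3} = \frac{\frac{1}{4 + r + u} \left(4 + u\right)}{3} = \frac{4 + u}{3 \left(4 + r + u\right)}$)
$n{\left(d \right)} = 12 - d$ ($n{\left(d \right)} = 6 - \left(d - 6\right) = 6 - \left(-6 + d\right) = 12 - d$)
$a{\left(m,p \right)} = -3$ ($a{\left(m,p \right)} = \left(-1\right) 3 = -3$)
$a{\left(n{\left(R{\left(6,-4 \right)} \right)},L \right)} - 14945 = -3 - 14945 = -14948$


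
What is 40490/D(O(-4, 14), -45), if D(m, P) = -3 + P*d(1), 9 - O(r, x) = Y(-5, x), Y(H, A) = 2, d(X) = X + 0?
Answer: -20245/24 ≈ -843.54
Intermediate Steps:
d(X) = X
O(r, x) = 7 (O(r, x) = 9 - 1*2 = 9 - 2 = 7)
D(m, P) = -3 + P (D(m, P) = -3 + P*1 = -3 + P)
40490/D(O(-4, 14), -45) = 40490/(-3 - 45) = 40490/(-48) = 40490*(-1/48) = -20245/24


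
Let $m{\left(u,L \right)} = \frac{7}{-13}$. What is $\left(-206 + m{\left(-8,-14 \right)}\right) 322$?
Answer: $- \frac{864570}{13} \approx -66505.0$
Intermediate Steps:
$m{\left(u,L \right)} = - \frac{7}{13}$ ($m{\left(u,L \right)} = 7 \left(- \frac{1}{13}\right) = - \frac{7}{13}$)
$\left(-206 + m{\left(-8,-14 \right)}\right) 322 = \left(-206 - \frac{7}{13}\right) 322 = \left(- \frac{2685}{13}\right) 322 = - \frac{864570}{13}$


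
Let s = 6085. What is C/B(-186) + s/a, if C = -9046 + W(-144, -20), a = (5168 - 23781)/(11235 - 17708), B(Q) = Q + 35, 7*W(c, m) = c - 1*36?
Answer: 873781539/401509 ≈ 2176.2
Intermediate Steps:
W(c, m) = -36/7 + c/7 (W(c, m) = (c - 1*36)/7 = (c - 36)/7 = (-36 + c)/7 = -36/7 + c/7)
B(Q) = 35 + Q
a = 18613/6473 (a = -18613/(-6473) = -18613*(-1/6473) = 18613/6473 ≈ 2.8755)
C = -63502/7 (C = -9046 + (-36/7 + (⅐)*(-144)) = -9046 + (-36/7 - 144/7) = -9046 - 180/7 = -63502/7 ≈ -9071.7)
C/B(-186) + s/a = -63502/(7*(35 - 186)) + 6085/(18613/6473) = -63502/7/(-151) + 6085*(6473/18613) = -63502/7*(-1/151) + 39388205/18613 = 63502/1057 + 39388205/18613 = 873781539/401509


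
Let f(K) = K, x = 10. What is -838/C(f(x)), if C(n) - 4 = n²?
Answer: -419/52 ≈ -8.0577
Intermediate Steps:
C(n) = 4 + n²
-838/C(f(x)) = -838/(4 + 10²) = -838/(4 + 100) = -838/104 = -838*1/104 = -419/52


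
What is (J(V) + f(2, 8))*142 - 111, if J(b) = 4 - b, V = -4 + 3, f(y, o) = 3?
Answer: 1025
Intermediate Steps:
V = -1
(J(V) + f(2, 8))*142 - 111 = ((4 - 1*(-1)) + 3)*142 - 111 = ((4 + 1) + 3)*142 - 111 = (5 + 3)*142 - 111 = 8*142 - 111 = 1136 - 111 = 1025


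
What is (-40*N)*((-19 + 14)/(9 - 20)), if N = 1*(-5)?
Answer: 1000/11 ≈ 90.909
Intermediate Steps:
N = -5
(-40*N)*((-19 + 14)/(9 - 20)) = (-40*(-5))*((-19 + 14)/(9 - 20)) = 200*(-5/(-11)) = 200*(-5*(-1/11)) = 200*(5/11) = 1000/11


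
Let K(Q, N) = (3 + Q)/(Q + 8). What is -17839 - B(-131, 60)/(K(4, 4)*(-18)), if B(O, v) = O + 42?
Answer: -374797/21 ≈ -17847.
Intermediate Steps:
B(O, v) = 42 + O
K(Q, N) = (3 + Q)/(8 + Q)
-17839 - B(-131, 60)/(K(4, 4)*(-18)) = -17839 - (42 - 131)/(((3 + 4)/(8 + 4))*(-18)) = -17839 - (-89)/((7/12)*(-18)) = -17839 - (-89)/(-21/2) = -17839 - (-89)*(-2)/21 = -17839 - 1*178/21 = -17839 - 178/21 = -374797/21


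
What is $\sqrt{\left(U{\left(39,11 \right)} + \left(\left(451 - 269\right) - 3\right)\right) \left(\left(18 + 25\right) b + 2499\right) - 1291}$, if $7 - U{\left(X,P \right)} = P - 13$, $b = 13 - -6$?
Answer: $\sqrt{622117} \approx 788.74$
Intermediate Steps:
$b = 19$ ($b = 13 + 6 = 19$)
$U{\left(X,P \right)} = 20 - P$ ($U{\left(X,P \right)} = 7 - \left(P - 13\right) = 7 - \left(-13 + P\right) = 20 - P$)
$\sqrt{\left(U{\left(39,11 \right)} + \left(\left(451 - 269\right) - 3\right)\right) \left(\left(18 + 25\right) b + 2499\right) - 1291} = \sqrt{\left(\left(20 - 11\right) + \left(\left(451 - 269\right) - 3\right)\right) \left(\left(18 + 25\right) 19 + 2499\right) - 1291} = \sqrt{\left(\left(20 - 11\right) + \left(182 - 3\right)\right) \left(43 \cdot 19 + 2499\right) - 1291} = \sqrt{\left(9 + 179\right) \left(817 + 2499\right) - 1291} = \sqrt{188 \cdot 3316 - 1291} = \sqrt{623408 - 1291} = \sqrt{622117}$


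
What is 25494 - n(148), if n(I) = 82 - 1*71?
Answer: 25483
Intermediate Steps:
n(I) = 11 (n(I) = 82 - 71 = 11)
25494 - n(148) = 25494 - 1*11 = 25494 - 11 = 25483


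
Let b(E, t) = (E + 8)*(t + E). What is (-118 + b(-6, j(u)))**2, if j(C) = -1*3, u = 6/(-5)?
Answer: 18496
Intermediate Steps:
u = -6/5 (u = 6*(-1/5) = -6/5 ≈ -1.2000)
j(C) = -3
b(E, t) = (8 + E)*(E + t)
(-118 + b(-6, j(u)))**2 = (-118 + ((-6)**2 + 8*(-6) + 8*(-3) - 6*(-3)))**2 = (-118 + (36 - 48 - 24 + 18))**2 = (-118 - 18)**2 = (-136)**2 = 18496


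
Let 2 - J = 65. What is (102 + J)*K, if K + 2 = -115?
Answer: -4563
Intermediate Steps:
J = -63 (J = 2 - 1*65 = 2 - 65 = -63)
K = -117 (K = -2 - 115 = -117)
(102 + J)*K = (102 - 63)*(-117) = 39*(-117) = -4563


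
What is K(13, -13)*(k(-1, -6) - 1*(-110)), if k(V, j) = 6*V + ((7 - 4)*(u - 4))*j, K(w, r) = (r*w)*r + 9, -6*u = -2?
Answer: 375020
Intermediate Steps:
u = ⅓ (u = -⅙*(-2) = ⅓ ≈ 0.33333)
K(w, r) = 9 + w*r² (K(w, r) = w*r² + 9 = 9 + w*r²)
k(V, j) = -11*j + 6*V (k(V, j) = 6*V + ((7 - 4)*(⅓ - 4))*j = 6*V + (3*(-11/3))*j = 6*V - 11*j = -11*j + 6*V)
K(13, -13)*(k(-1, -6) - 1*(-110)) = (9 + 13*(-13)²)*((-11*(-6) + 6*(-1)) - 1*(-110)) = (9 + 13*169)*((66 - 6) + 110) = (9 + 2197)*(60 + 110) = 2206*170 = 375020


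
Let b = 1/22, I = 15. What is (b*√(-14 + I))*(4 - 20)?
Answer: -8/11 ≈ -0.72727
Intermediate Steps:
b = 1/22 ≈ 0.045455
(b*√(-14 + I))*(4 - 20) = (√(-14 + 15)/22)*(4 - 20) = (√1/22)*(-16) = ((1/22)*1)*(-16) = (1/22)*(-16) = -8/11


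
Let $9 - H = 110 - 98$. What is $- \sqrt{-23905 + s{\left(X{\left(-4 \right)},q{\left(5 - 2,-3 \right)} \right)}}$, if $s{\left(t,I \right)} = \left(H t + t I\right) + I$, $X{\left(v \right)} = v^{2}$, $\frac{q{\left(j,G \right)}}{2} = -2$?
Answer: $- 3 i \sqrt{2669} \approx - 154.99 i$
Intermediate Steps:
$q{\left(j,G \right)} = -4$ ($q{\left(j,G \right)} = 2 \left(-2\right) = -4$)
$H = -3$ ($H = 9 - \left(110 - 98\right) = 9 - 12 = -3$)
$s{\left(t,I \right)} = I - 3 t + I t$ ($s{\left(t,I \right)} = \left(- 3 t + t I\right) + I = \left(- 3 t + I t\right) + I = I - 3 t + I t$)
$- \sqrt{-23905 + s{\left(X{\left(-4 \right)},q{\left(5 - 2,-3 \right)} \right)}} = - \sqrt{-23905 - \left(4 + 112\right)} = - \sqrt{-23905 - 116} = - \sqrt{-24021} = - 3 i \sqrt{2669}$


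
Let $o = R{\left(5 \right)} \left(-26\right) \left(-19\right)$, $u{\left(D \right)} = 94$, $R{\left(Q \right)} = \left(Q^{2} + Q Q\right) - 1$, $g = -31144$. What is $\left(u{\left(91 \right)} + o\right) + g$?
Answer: $-6844$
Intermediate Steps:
$R{\left(Q \right)} = -1 + 2 Q^{2}$ ($R{\left(Q \right)} = \left(Q^{2} + Q^{2}\right) - 1 = 2 Q^{2} - 1 = -1 + 2 Q^{2}$)
$o = 24206$ ($o = \left(-1 + 2 \cdot 5^{2}\right) \left(-26\right) \left(-19\right) = \left(-1 + 2 \cdot 25\right) \left(-26\right) \left(-19\right) = \left(-1 + 50\right) \left(-26\right) \left(-19\right) = 49 \left(-26\right) \left(-19\right) = \left(-1274\right) \left(-19\right) = 24206$)
$\left(u{\left(91 \right)} + o\right) + g = \left(94 + 24206\right) - 31144 = 24300 - 31144 = -6844$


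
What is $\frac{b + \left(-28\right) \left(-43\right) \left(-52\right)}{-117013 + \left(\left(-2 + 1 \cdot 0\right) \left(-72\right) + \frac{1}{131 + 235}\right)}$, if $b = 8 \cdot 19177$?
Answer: $- \frac{33235728}{42774053} \approx -0.77701$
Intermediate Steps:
$b = 153416$
$\frac{b + \left(-28\right) \left(-43\right) \left(-52\right)}{-117013 + \left(\left(-2 + 1 \cdot 0\right) \left(-72\right) + \frac{1}{131 + 235}\right)} = \frac{153416 + \left(-28\right) \left(-43\right) \left(-52\right)}{-117013 + \left(\left(-2 + 1 \cdot 0\right) \left(-72\right) + \frac{1}{131 + 235}\right)} = \frac{153416 + 1204 \left(-52\right)}{-117013 + \left(\left(-2 + 0\right) \left(-72\right) + \frac{1}{366}\right)} = \frac{153416 - 62608}{-117013 + \left(\left(-2\right) \left(-72\right) + \frac{1}{366}\right)} = \frac{90808}{-117013 + \left(144 + \frac{1}{366}\right)} = \frac{90808}{-117013 + \frac{52705}{366}} = \frac{90808}{- \frac{42774053}{366}} = 90808 \left(- \frac{366}{42774053}\right) = - \frac{33235728}{42774053}$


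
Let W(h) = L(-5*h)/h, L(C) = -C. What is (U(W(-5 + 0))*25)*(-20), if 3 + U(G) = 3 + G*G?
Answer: -12500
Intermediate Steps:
W(h) = 5 (W(h) = (-(-5)*h)/h = (5*h)/h = 5)
U(G) = G² (U(G) = -3 + (3 + G*G) = -3 + (3 + G²) = G²)
(U(W(-5 + 0))*25)*(-20) = (5²*25)*(-20) = (25*25)*(-20) = 625*(-20) = -12500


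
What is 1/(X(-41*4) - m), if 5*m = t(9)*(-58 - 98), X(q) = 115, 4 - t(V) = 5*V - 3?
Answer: -5/5353 ≈ -0.00093406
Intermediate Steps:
t(V) = 7 - 5*V (t(V) = 4 - (5*V - 3) = 4 - (-3 + 5*V) = 4 + (3 - 5*V) = 7 - 5*V)
m = 5928/5 (m = ((7 - 5*9)*(-58 - 98))/5 = ((7 - 45)*(-156))/5 = (-38*(-156))/5 = (1/5)*5928 = 5928/5 ≈ 1185.6)
1/(X(-41*4) - m) = 1/(115 - 1*5928/5) = 1/(115 - 5928/5) = 1/(-5353/5) = -5/5353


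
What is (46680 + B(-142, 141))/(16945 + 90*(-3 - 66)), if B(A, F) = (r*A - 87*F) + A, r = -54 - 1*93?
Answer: 11029/2147 ≈ 5.1369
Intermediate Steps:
r = -147 (r = -54 - 93 = -147)
B(A, F) = -146*A - 87*F (B(A, F) = (-147*A - 87*F) + A = -146*A - 87*F)
(46680 + B(-142, 141))/(16945 + 90*(-3 - 66)) = (46680 + (-146*(-142) - 87*141))/(16945 + 90*(-3 - 66)) = (46680 + (20732 - 12267))/(16945 + 90*(-69)) = (46680 + 8465)/(16945 - 6210) = 55145/10735 = 55145*(1/10735) = 11029/2147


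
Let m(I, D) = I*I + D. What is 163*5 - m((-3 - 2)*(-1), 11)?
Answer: 779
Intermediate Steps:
m(I, D) = D + I² (m(I, D) = I² + D = D + I²)
163*5 - m((-3 - 2)*(-1), 11) = 163*5 - (11 + ((-3 - 2)*(-1))²) = 815 - (11 + (-5*(-1))²) = 815 - (11 + 5²) = 815 - (11 + 25) = 815 - 1*36 = 815 - 36 = 779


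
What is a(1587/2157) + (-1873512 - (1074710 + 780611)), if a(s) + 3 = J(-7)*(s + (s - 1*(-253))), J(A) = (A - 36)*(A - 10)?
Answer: -2547285669/719 ≈ -3.5428e+6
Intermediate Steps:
J(A) = (-36 + A)*(-10 + A)
a(s) = 184940 + 1462*s (a(s) = -3 + (360 + (-7)² - 46*(-7))*(s + (s - 1*(-253))) = -3 + (360 + 49 + 322)*(s + (s + 253)) = -3 + 731*(s + (253 + s)) = -3 + 731*(253 + 2*s) = -3 + (184943 + 1462*s) = 184940 + 1462*s)
a(1587/2157) + (-1873512 - (1074710 + 780611)) = (184940 + 1462*(1587/2157)) + (-1873512 - (1074710 + 780611)) = (184940 + 1462*(1587*(1/2157))) + (-1873512 - 1*1855321) = (184940 + 1462*(529/719)) + (-1873512 - 1855321) = (184940 + 773398/719) - 3728833 = 133745258/719 - 3728833 = -2547285669/719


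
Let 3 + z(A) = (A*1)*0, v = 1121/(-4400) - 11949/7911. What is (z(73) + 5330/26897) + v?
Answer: -109637193713/24006193200 ≈ -4.5670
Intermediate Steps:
v = -20481277/11602800 (v = 1121*(-1/4400) - 11949*1/7911 = -1121/4400 - 3983/2637 = -20481277/11602800 ≈ -1.7652)
z(A) = -3 (z(A) = -3 + (A*1)*0 = -3 + A*0 = -3 + 0 = -3)
(z(73) + 5330/26897) + v = (-3 + 5330/26897) - 20481277/11602800 = (-3 + 5330*(1/26897)) - 20481277/11602800 = (-3 + 410/2069) - 20481277/11602800 = -5797/2069 - 20481277/11602800 = -109637193713/24006193200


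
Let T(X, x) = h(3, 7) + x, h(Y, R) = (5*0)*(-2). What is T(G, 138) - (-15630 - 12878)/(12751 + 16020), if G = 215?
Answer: 3998906/28771 ≈ 138.99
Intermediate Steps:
h(Y, R) = 0 (h(Y, R) = 0*(-2) = 0)
T(X, x) = x (T(X, x) = 0 + x = x)
T(G, 138) - (-15630 - 12878)/(12751 + 16020) = 138 - (-15630 - 12878)/(12751 + 16020) = 138 - (-28508)/28771 = 138 - 1*(-28508/28771) = 138 + 28508/28771 = 3998906/28771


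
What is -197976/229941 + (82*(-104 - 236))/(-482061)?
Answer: -3297250128/4105392163 ≈ -0.80315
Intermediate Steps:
-197976/229941 + (82*(-104 - 236))/(-482061) = -197976*1/229941 + (82*(-340))*(-1/482061) = -65992/76647 - 27880*(-1/482061) = -65992/76647 + 27880/482061 = -3297250128/4105392163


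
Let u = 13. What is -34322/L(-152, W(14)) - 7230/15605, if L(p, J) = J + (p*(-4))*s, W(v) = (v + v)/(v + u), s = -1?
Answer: 1434257463/25573474 ≈ 56.084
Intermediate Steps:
W(v) = 2*v/(13 + v) (W(v) = (v + v)/(v + 13) = (2*v)/(13 + v) = 2*v/(13 + v))
L(p, J) = J + 4*p (L(p, J) = J + (p*(-4))*(-1) = J - 4*p*(-1) = J + 4*p)
-34322/L(-152, W(14)) - 7230/15605 = -34322/(2*14/(13 + 14) + 4*(-152)) - 7230/15605 = -34322/(2*14/27 - 608) - 7230*1/15605 = -34322/(2*14*(1/27) - 608) - 1446/3121 = -34322/(28/27 - 608) - 1446/3121 = -34322/(-16388/27) - 1446/3121 = -34322*(-27/16388) - 1446/3121 = 463347/8194 - 1446/3121 = 1434257463/25573474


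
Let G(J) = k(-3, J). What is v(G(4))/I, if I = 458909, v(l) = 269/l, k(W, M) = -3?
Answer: -269/1376727 ≈ -0.00019539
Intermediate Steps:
G(J) = -3
v(G(4))/I = (269/(-3))/458909 = (269*(-⅓))*(1/458909) = -269/3*1/458909 = -269/1376727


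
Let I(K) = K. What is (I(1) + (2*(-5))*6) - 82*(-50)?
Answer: 4041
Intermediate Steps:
(I(1) + (2*(-5))*6) - 82*(-50) = (1 + (2*(-5))*6) - 82*(-50) = (1 - 10*6) + 4100 = (1 - 60) + 4100 = -59 + 4100 = 4041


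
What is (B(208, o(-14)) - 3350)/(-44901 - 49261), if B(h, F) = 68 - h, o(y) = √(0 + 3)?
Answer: 1745/47081 ≈ 0.037064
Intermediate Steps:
o(y) = √3
(B(208, o(-14)) - 3350)/(-44901 - 49261) = ((68 - 1*208) - 3350)/(-44901 - 49261) = ((68 - 208) - 3350)/(-94162) = (-140 - 3350)*(-1/94162) = -3490*(-1/94162) = 1745/47081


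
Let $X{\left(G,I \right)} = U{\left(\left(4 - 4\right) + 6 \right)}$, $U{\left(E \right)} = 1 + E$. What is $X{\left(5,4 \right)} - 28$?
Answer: $-21$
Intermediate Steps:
$X{\left(G,I \right)} = 7$ ($X{\left(G,I \right)} = 1 + \left(\left(4 - 4\right) + 6\right) = 1 + \left(0 + 6\right) = 1 + 6 = 7$)
$X{\left(5,4 \right)} - 28 = 7 - 28 = -21$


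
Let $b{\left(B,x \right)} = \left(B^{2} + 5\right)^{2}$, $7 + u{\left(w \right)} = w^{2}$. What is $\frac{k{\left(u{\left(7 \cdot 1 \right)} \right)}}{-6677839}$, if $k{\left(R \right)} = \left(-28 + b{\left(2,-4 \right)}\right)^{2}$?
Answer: $- \frac{2809}{6677839} \approx -0.00042064$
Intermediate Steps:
$u{\left(w \right)} = -7 + w^{2}$
$b{\left(B,x \right)} = \left(5 + B^{2}\right)^{2}$
$k{\left(R \right)} = 2809$ ($k{\left(R \right)} = \left(-28 + \left(5 + 2^{2}\right)^{2}\right)^{2} = \left(-28 + \left(5 + 4\right)^{2}\right)^{2} = \left(-28 + 9^{2}\right)^{2} = \left(-28 + 81\right)^{2} = 53^{2} = 2809$)
$\frac{k{\left(u{\left(7 \cdot 1 \right)} \right)}}{-6677839} = \frac{2809}{-6677839} = 2809 \left(- \frac{1}{6677839}\right) = - \frac{2809}{6677839}$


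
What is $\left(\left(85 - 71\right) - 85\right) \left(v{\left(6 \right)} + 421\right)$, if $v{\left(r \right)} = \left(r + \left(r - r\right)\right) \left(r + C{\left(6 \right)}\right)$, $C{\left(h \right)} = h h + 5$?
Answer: $-49913$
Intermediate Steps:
$C{\left(h \right)} = 5 + h^{2}$ ($C{\left(h \right)} = h^{2} + 5 = 5 + h^{2}$)
$v{\left(r \right)} = r \left(41 + r\right)$ ($v{\left(r \right)} = \left(r + \left(r - r\right)\right) \left(r + \left(5 + 6^{2}\right)\right) = \left(r + 0\right) \left(r + \left(5 + 36\right)\right) = r \left(r + 41\right) = r \left(41 + r\right)$)
$\left(\left(85 - 71\right) - 85\right) \left(v{\left(6 \right)} + 421\right) = \left(\left(85 - 71\right) - 85\right) \left(6 \left(41 + 6\right) + 421\right) = \left(14 - 85\right) \left(6 \cdot 47 + 421\right) = - 71 \left(282 + 421\right) = \left(-71\right) 703 = -49913$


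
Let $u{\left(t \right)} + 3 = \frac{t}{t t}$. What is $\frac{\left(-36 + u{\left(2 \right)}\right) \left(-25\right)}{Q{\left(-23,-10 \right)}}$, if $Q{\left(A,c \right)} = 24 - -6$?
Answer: $\frac{385}{12} \approx 32.083$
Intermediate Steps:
$u{\left(t \right)} = -3 + \frac{1}{t}$ ($u{\left(t \right)} = -3 + \frac{t}{t t} = -3 + \frac{t}{t^{2}} = -3 + \frac{1}{t}$)
$Q{\left(A,c \right)} = 30$ ($Q{\left(A,c \right)} = 24 + 6 = 30$)
$\frac{\left(-36 + u{\left(2 \right)}\right) \left(-25\right)}{Q{\left(-23,-10 \right)}} = \frac{\left(-36 - \left(3 - \frac{1}{2}\right)\right) \left(-25\right)}{30} = \left(-36 + \left(-3 + \frac{1}{2}\right)\right) \left(-25\right) \frac{1}{30} = \left(-36 - \frac{5}{2}\right) \left(-25\right) \frac{1}{30} = \left(- \frac{77}{2}\right) \left(-25\right) \frac{1}{30} = \frac{1925}{2} \cdot \frac{1}{30} = \frac{385}{12}$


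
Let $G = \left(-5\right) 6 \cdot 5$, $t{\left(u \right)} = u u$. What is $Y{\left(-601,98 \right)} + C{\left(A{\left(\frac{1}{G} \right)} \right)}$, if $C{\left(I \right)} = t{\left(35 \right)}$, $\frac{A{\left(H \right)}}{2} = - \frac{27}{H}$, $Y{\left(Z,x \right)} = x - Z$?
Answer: $1924$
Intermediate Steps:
$t{\left(u \right)} = u^{2}$
$G = -150$ ($G = \left(-30\right) 5 = -150$)
$A{\left(H \right)} = - \frac{54}{H}$ ($A{\left(H \right)} = 2 \left(- \frac{27}{H}\right) = - \frac{54}{H}$)
$C{\left(I \right)} = 1225$ ($C{\left(I \right)} = 35^{2} = 1225$)
$Y{\left(-601,98 \right)} + C{\left(A{\left(\frac{1}{G} \right)} \right)} = \left(98 - -601\right) + 1225 = \left(98 + 601\right) + 1225 = 699 + 1225 = 1924$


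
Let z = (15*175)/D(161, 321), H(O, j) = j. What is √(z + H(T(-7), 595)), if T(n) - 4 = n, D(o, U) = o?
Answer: 2*√80845/23 ≈ 24.725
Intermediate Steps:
T(n) = 4 + n
z = 375/23 (z = (15*175)/161 = 2625*(1/161) = 375/23 ≈ 16.304)
√(z + H(T(-7), 595)) = √(375/23 + 595) = √(14060/23) = 2*√80845/23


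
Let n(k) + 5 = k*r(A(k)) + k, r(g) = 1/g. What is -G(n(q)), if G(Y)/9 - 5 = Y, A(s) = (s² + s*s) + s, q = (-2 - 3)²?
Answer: -3828/17 ≈ -225.18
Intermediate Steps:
q = 25 (q = (-5)² = 25)
A(s) = s + 2*s² (A(s) = (s² + s²) + s = 2*s² + s = s + 2*s²)
n(k) = -5 + k + 1/(1 + 2*k) (n(k) = -5 + (k/((k*(1 + 2*k))) + k) = -5 + (k*(1/(k*(1 + 2*k))) + k) = -5 + (1/(1 + 2*k) + k) = -5 + (k + 1/(1 + 2*k)) = -5 + k + 1/(1 + 2*k))
G(Y) = 45 + 9*Y
-G(n(q)) = -(45 + 9*((1 + (1 + 2*25)*(-5 + 25))/(1 + 2*25))) = -(45 + 9*((1 + (1 + 50)*20)/(1 + 50))) = -(45 + 9*((1 + 51*20)/51)) = -(45 + 9*((1 + 1020)/51)) = -(45 + 9*((1/51)*1021)) = -(45 + 9*(1021/51)) = -(45 + 3063/17) = -1*3828/17 = -3828/17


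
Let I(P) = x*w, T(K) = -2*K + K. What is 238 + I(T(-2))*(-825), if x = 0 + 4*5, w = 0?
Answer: 238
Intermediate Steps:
x = 20 (x = 0 + 20 = 20)
T(K) = -K
I(P) = 0 (I(P) = 20*0 = 0)
238 + I(T(-2))*(-825) = 238 + 0*(-825) = 238 + 0 = 238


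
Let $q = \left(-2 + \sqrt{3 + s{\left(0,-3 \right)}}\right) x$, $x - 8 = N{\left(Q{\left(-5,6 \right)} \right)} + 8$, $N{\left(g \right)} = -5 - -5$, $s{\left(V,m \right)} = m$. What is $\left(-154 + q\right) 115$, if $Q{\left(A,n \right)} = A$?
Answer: $-21390$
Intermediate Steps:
$N{\left(g \right)} = 0$ ($N{\left(g \right)} = -5 + 5 = 0$)
$x = 16$ ($x = 8 + \left(0 + 8\right) = 8 + 8 = 16$)
$q = -32$ ($q = \left(-2 + \sqrt{3 - 3}\right) 16 = \left(-2 + \sqrt{0}\right) 16 = \left(-2 + 0\right) 16 = \left(-2\right) 16 = -32$)
$\left(-154 + q\right) 115 = \left(-154 - 32\right) 115 = \left(-186\right) 115 = -21390$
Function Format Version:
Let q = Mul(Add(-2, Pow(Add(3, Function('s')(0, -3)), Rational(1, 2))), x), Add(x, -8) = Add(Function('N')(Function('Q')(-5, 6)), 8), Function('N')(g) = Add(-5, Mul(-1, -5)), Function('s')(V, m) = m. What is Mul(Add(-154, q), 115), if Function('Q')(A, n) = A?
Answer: -21390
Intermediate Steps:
Function('N')(g) = 0 (Function('N')(g) = Add(-5, 5) = 0)
x = 16 (x = Add(8, Add(0, 8)) = Add(8, 8) = 16)
q = -32 (q = Mul(Add(-2, Pow(Add(3, -3), Rational(1, 2))), 16) = Mul(Add(-2, Pow(0, Rational(1, 2))), 16) = Mul(Add(-2, 0), 16) = Mul(-2, 16) = -32)
Mul(Add(-154, q), 115) = Mul(Add(-154, -32), 115) = Mul(-186, 115) = -21390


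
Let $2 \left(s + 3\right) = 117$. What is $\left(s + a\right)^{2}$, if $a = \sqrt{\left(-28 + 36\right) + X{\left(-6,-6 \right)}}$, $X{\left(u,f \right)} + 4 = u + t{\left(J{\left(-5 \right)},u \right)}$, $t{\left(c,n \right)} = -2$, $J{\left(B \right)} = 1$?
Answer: $\frac{12305}{4} + 222 i \approx 3076.3 + 222.0 i$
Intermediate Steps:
$s = \frac{111}{2}$ ($s = -3 + \frac{1}{2} \cdot 117 = -3 + \frac{117}{2} = \frac{111}{2} \approx 55.5$)
$X{\left(u,f \right)} = -6 + u$ ($X{\left(u,f \right)} = -4 + \left(u - 2\right) = -4 + \left(-2 + u\right) = -6 + u$)
$a = 2 i$ ($a = \sqrt{\left(-28 + 36\right) - 12} = \sqrt{8 - 12} = \sqrt{-4} = 2 i \approx 2.0 i$)
$\left(s + a\right)^{2} = \left(\frac{111}{2} + 2 i\right)^{2}$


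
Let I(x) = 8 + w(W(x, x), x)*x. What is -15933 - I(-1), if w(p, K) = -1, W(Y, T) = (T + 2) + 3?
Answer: -15942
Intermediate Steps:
W(Y, T) = 5 + T (W(Y, T) = (2 + T) + 3 = 5 + T)
I(x) = 8 - x
-15933 - I(-1) = -15933 - (8 - 1*(-1)) = -15933 - (8 + 1) = -15933 - 1*9 = -15933 - 9 = -15942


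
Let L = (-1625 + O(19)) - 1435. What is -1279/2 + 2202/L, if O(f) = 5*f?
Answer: -3796639/5930 ≈ -640.24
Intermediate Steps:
L = -2965 (L = (-1625 + 5*19) - 1435 = (-1625 + 95) - 1435 = -1530 - 1435 = -2965)
-1279/2 + 2202/L = -1279/2 + 2202/(-2965) = -1279*1/2 + 2202*(-1/2965) = -1279/2 - 2202/2965 = -3796639/5930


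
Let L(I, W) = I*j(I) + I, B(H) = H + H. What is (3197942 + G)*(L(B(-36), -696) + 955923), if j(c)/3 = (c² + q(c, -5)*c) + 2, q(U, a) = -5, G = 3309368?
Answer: -1575322141350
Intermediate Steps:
B(H) = 2*H
j(c) = 6 - 15*c + 3*c² (j(c) = 3*((c² - 5*c) + 2) = 3*(2 + c² - 5*c) = 6 - 15*c + 3*c²)
L(I, W) = I + I*(6 - 15*I + 3*I²) (L(I, W) = I*(6 - 15*I + 3*I²) + I = I + I*(6 - 15*I + 3*I²))
(3197942 + G)*(L(B(-36), -696) + 955923) = (3197942 + 3309368)*((2*(-36))*(7 - 30*(-36) + 3*(2*(-36))²) + 955923) = 6507310*(-72*(7 - 15*(-72) + 3*(-72)²) + 955923) = 6507310*(-72*(7 + 1080 + 3*5184) + 955923) = 6507310*(-72*(7 + 1080 + 15552) + 955923) = 6507310*(-72*16639 + 955923) = 6507310*(-1198008 + 955923) = 6507310*(-242085) = -1575322141350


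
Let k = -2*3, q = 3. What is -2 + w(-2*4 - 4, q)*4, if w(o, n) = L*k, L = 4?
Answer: -98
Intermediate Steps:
k = -6
w(o, n) = -24 (w(o, n) = 4*(-6) = -24)
-2 + w(-2*4 - 4, q)*4 = -2 - 24*4 = -2 - 96 = -98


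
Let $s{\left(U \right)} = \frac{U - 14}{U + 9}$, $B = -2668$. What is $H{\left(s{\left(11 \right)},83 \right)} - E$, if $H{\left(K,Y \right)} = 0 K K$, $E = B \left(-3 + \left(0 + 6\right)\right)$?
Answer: $8004$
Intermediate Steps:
$s{\left(U \right)} = \frac{-14 + U}{9 + U}$
$E = -8004$ ($E = - 2668 \left(-3 + \left(0 + 6\right)\right) = - 2668 \left(-3 + 6\right) = \left(-2668\right) 3 = -8004$)
$H{\left(K,Y \right)} = 0$ ($H{\left(K,Y \right)} = 0 K = 0$)
$H{\left(s{\left(11 \right)},83 \right)} - E = 0 - -8004 = 0 + 8004 = 8004$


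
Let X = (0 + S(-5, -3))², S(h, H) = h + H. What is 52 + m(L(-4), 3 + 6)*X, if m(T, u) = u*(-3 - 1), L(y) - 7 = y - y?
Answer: -2252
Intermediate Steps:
L(y) = 7 (L(y) = 7 + (y - y) = 7 + 0 = 7)
m(T, u) = -4*u (m(T, u) = u*(-4) = -4*u)
S(h, H) = H + h
X = 64 (X = (0 + (-3 - 5))² = (0 - 8)² = (-8)² = 64)
52 + m(L(-4), 3 + 6)*X = 52 - 4*(3 + 6)*64 = 52 - 4*9*64 = 52 - 36*64 = 52 - 2304 = -2252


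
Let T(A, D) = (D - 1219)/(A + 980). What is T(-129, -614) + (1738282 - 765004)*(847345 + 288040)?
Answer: 940393500965697/851 ≈ 1.1050e+12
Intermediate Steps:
T(A, D) = (-1219 + D)/(980 + A)
T(-129, -614) + (1738282 - 765004)*(847345 + 288040) = (-1219 - 614)/(980 - 129) + (1738282 - 765004)*(847345 + 288040) = -1833/851 + 973278*1135385 = (1/851)*(-1833) + 1105045242030 = -1833/851 + 1105045242030 = 940393500965697/851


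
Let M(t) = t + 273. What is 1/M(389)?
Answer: 1/662 ≈ 0.0015106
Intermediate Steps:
M(t) = 273 + t
1/M(389) = 1/(273 + 389) = 1/662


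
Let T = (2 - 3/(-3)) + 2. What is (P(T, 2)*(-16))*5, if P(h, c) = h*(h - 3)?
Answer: -800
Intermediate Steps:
T = 5 (T = (2 - 3*(-1/3)) + 2 = (2 + 1) + 2 = 3 + 2 = 5)
P(h, c) = h*(-3 + h)
(P(T, 2)*(-16))*5 = ((5*(-3 + 5))*(-16))*5 = ((5*2)*(-16))*5 = (10*(-16))*5 = -160*5 = -800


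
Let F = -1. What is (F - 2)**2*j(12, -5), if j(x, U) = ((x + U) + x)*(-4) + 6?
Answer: -630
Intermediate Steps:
j(x, U) = 6 - 8*x - 4*U (j(x, U) = ((U + x) + x)*(-4) + 6 = (U + 2*x)*(-4) + 6 = (-8*x - 4*U) + 6 = 6 - 8*x - 4*U)
(F - 2)**2*j(12, -5) = (-1 - 2)**2*(6 - 8*12 - 4*(-5)) = (-3)**2*(6 - 96 + 20) = 9*(-70) = -630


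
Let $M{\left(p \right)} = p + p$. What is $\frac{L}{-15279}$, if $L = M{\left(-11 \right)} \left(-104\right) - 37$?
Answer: $- \frac{2251}{15279} \approx -0.14733$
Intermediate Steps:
$M{\left(p \right)} = 2 p$
$L = 2251$ ($L = 2 \left(-11\right) \left(-104\right) - 37 = \left(-22\right) \left(-104\right) - 37 = 2288 - 37 = 2251$)
$\frac{L}{-15279} = \frac{2251}{-15279} = 2251 \left(- \frac{1}{15279}\right) = - \frac{2251}{15279}$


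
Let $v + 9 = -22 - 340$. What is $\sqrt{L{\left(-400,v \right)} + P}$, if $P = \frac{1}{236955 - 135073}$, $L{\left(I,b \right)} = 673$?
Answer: $\frac{\sqrt{57733066254}}{9262} \approx 25.942$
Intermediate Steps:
$v = -371$ ($v = -9 - 362 = -371$)
$P = \frac{1}{101882}$ ($P = \frac{1}{236955 - 135073} = \frac{1}{101882} \approx 9.8153 \cdot 10^{-6}$)
$\sqrt{L{\left(-400,v \right)} + P} = \sqrt{673 + \frac{1}{101882}} = \sqrt{\frac{68566587}{101882}} = \frac{\sqrt{57733066254}}{9262}$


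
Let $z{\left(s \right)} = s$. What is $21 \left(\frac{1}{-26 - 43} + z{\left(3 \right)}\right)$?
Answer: $\frac{1442}{23} \approx 62.696$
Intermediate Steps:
$21 \left(\frac{1}{-26 - 43} + z{\left(3 \right)}\right) = 21 \left(\frac{1}{-26 - 43} + 3\right) = 21 \left(\frac{1}{-69} + 3\right) = 21 \left(- \frac{1}{69} + 3\right) = 21 \cdot \frac{206}{69} = \frac{1442}{23}$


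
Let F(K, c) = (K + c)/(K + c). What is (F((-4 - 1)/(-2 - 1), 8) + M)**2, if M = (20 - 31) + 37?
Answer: 729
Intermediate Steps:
M = 26 (M = -11 + 37 = 26)
F(K, c) = 1
(F((-4 - 1)/(-2 - 1), 8) + M)**2 = (1 + 26)**2 = 27**2 = 729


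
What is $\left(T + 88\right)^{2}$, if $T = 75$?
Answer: $26569$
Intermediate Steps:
$\left(T + 88\right)^{2} = \left(75 + 88\right)^{2} = 163^{2} = 26569$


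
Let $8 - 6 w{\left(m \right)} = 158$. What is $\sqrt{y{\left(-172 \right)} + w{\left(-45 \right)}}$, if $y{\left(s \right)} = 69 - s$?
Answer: $6 \sqrt{6} \approx 14.697$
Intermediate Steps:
$w{\left(m \right)} = -25$ ($w{\left(m \right)} = \frac{4}{3} - \frac{79}{3} = -25$)
$\sqrt{y{\left(-172 \right)} + w{\left(-45 \right)}} = \sqrt{\left(69 - -172\right) - 25} = \sqrt{\left(69 + 172\right) - 25} = \sqrt{241 - 25} = \sqrt{216} = 6 \sqrt{6}$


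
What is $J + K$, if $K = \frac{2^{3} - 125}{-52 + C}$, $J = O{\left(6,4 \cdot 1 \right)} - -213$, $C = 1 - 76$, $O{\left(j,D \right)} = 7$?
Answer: $\frac{28057}{127} \approx 220.92$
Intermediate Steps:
$C = -75$
$J = 220$ ($J = 7 - -213 = 7 + 213 = 220$)
$K = \frac{117}{127}$ ($K = \frac{2^{3} - 125}{-52 - 75} = \frac{8 - 125}{-127} = \left(-117\right) \left(- \frac{1}{127}\right) = \frac{117}{127} \approx 0.92126$)
$J + K = 220 + \frac{117}{127} = \frac{28057}{127}$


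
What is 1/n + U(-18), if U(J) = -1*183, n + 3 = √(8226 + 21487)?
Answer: -5435829/29704 + √29713/29704 ≈ -182.99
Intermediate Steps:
n = -3 + √29713 (n = -3 + √(8226 + 21487) = -3 + √29713 ≈ 169.37)
U(J) = -183
1/n + U(-18) = 1/(-3 + √29713) - 183 = -183 + 1/(-3 + √29713)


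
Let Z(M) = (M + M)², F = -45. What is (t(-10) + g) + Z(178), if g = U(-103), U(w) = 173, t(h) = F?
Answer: 126864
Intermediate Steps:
t(h) = -45
g = 173
Z(M) = 4*M² (Z(M) = (2*M)² = 4*M²)
(t(-10) + g) + Z(178) = (-45 + 173) + 4*178² = 128 + 4*31684 = 128 + 126736 = 126864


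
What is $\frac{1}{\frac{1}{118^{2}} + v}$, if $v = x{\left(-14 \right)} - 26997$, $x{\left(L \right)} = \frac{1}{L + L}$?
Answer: $- \frac{48734}{1315673535} \approx -3.7041 \cdot 10^{-5}$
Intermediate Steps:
$x{\left(L \right)} = \frac{1}{2 L}$
$v = - \frac{755917}{28}$ ($v = \frac{1}{2 \left(-14\right)} - 26997 = \frac{1}{2} \left(- \frac{1}{14}\right) - 26997 = - \frac{1}{28} - 26997 = - \frac{755917}{28} \approx -26997.0$)
$\frac{1}{\frac{1}{118^{2}} + v} = \frac{1}{\frac{1}{118^{2}} - \frac{755917}{28}} = \frac{1}{\frac{1}{13924} - \frac{755917}{28}} = \frac{1}{- \frac{1315673535}{48734}} = - \frac{48734}{1315673535}$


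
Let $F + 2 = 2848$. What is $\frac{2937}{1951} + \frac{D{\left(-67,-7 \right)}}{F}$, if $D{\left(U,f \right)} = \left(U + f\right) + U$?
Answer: $\frac{8083611}{5552546} \approx 1.4558$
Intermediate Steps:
$F = 2846$ ($F = -2 + 2848 = 2846$)
$D{\left(U,f \right)} = f + 2 U$
$\frac{2937}{1951} + \frac{D{\left(-67,-7 \right)}}{F} = \frac{2937}{1951} + \frac{-7 + 2 \left(-67\right)}{2846} = 2937 \cdot \frac{1}{1951} + \left(-7 - 134\right) \frac{1}{2846} = \frac{2937}{1951} - \frac{141}{2846} = \frac{8083611}{5552546}$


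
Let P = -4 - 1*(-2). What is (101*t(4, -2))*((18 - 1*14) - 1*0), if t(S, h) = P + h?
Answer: -1616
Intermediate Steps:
P = -2 (P = -4 + 2 = -2)
t(S, h) = -2 + h
(101*t(4, -2))*((18 - 1*14) - 1*0) = (101*(-2 - 2))*((18 - 1*14) - 1*0) = (101*(-4))*((18 - 14) + 0) = -404*(4 + 0) = -404*4 = -1616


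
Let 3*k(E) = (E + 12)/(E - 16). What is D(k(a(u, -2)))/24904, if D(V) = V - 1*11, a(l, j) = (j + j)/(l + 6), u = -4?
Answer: -151/336204 ≈ -0.00044913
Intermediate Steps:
a(l, j) = 2*j/(6 + l) (a(l, j) = (2*j)/(6 + l) = 2*j/(6 + l))
k(E) = (12 + E)/(3*(-16 + E)) (k(E) = ((E + 12)/(E - 16))/3 = ((12 + E)/(-16 + E))/3 = (12 + E)/(3*(-16 + E)))
D(V) = -11 + V (D(V) = V - 11 = -11 + V)
D(k(a(u, -2)))/24904 = (-11 + (12 + 2*(-2)/(6 - 4))/(3*(-16 + 2*(-2)/(6 - 4))))/24904 = (-11 + (12 + 2*(-2)/2)/(3*(-16 + 2*(-2)/2)))*(1/24904) = (-11 + (12 + 2*(-2)*(½))/(3*(-16 + 2*(-2)*(½))))*(1/24904) = (-11 + (12 - 2)/(3*(-16 - 2)))*(1/24904) = (-11 + (⅓)*10/(-18))*(1/24904) = (-11 + (⅓)*(-1/18)*10)*(1/24904) = (-11 - 5/27)*(1/24904) = -302/27*1/24904 = -151/336204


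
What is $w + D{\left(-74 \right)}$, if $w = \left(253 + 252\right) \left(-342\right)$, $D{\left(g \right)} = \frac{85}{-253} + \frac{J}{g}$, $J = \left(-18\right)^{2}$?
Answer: $- \frac{1616782441}{9361} \approx -1.7271 \cdot 10^{5}$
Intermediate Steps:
$J = 324$
$D{\left(g \right)} = - \frac{85}{253} + \frac{324}{g}$ ($D{\left(g \right)} = \frac{85}{-253} + \frac{324}{g} = 85 \left(- \frac{1}{253}\right) + \frac{324}{g} = - \frac{85}{253} + \frac{324}{g}$)
$w = -172710$ ($w = 505 \left(-342\right) = -172710$)
$w + D{\left(-74 \right)} = -172710 + \left(- \frac{85}{253} + \frac{324}{-74}\right) = -172710 + \left(- \frac{85}{253} + 324 \left(- \frac{1}{74}\right)\right) = -172710 - \frac{44131}{9361} = - \frac{1616782441}{9361}$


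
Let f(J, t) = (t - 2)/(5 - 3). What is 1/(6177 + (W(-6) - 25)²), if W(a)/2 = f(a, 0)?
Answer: 1/6906 ≈ 0.00014480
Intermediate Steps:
f(J, t) = -1 + t/2 (f(J, t) = (-2 + t)/2 = (-2 + t)*(½) = -1 + t/2)
W(a) = -2 (W(a) = 2*(-1 + (½)*0) = 2*(-1 + 0) = 2*(-1) = -2)
1/(6177 + (W(-6) - 25)²) = 1/(6177 + (-2 - 25)²) = 1/(6177 + (-27)²) = 1/(6177 + 729) = 1/6906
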